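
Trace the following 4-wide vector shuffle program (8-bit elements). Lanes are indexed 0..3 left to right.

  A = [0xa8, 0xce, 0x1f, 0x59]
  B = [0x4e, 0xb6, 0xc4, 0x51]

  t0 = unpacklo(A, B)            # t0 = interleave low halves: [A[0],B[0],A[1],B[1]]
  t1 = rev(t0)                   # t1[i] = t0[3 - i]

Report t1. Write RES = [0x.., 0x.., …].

  t0: a8 4e ce b6
  t1: b6 ce 4e a8

RES = [ 0xb6  0xce  0x4e  0xa8 ]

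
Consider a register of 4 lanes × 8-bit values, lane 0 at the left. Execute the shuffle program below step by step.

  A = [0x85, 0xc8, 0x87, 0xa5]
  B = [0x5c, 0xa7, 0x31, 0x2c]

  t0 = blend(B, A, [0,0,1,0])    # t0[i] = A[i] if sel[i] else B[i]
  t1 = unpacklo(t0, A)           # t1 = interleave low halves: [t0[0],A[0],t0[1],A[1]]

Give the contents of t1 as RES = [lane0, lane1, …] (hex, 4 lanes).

RES = [0x5c, 0x85, 0xa7, 0xc8]

t0 = [0x5c, 0xa7, 0x87, 0x2c]
t1 = [0x5c, 0x85, 0xa7, 0xc8]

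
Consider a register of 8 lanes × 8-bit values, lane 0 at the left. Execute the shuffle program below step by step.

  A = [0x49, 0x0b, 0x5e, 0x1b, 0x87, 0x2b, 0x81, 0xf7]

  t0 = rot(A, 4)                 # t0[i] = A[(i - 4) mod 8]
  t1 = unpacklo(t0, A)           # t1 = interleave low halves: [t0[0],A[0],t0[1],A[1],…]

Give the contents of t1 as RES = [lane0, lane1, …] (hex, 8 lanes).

t0 = [0x87, 0x2b, 0x81, 0xf7, 0x49, 0x0b, 0x5e, 0x1b]
t1 = [0x87, 0x49, 0x2b, 0x0b, 0x81, 0x5e, 0xf7, 0x1b]

RES = [0x87, 0x49, 0x2b, 0x0b, 0x81, 0x5e, 0xf7, 0x1b]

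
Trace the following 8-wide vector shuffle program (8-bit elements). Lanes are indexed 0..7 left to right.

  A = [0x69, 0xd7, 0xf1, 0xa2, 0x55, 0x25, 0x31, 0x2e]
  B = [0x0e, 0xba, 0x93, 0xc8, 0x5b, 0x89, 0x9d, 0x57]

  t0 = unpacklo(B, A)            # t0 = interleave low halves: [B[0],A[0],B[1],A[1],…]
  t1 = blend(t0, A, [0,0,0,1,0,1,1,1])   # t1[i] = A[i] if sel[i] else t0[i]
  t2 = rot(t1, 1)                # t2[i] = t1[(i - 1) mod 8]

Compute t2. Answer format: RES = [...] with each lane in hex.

RES = [ 0x2e  0x0e  0x69  0xba  0xa2  0x93  0x25  0x31 ]

→ t0 |0e|69|ba|d7|93|f1|c8|a2|
→ t1 |0e|69|ba|a2|93|25|31|2e|
→ t2 |2e|0e|69|ba|a2|93|25|31|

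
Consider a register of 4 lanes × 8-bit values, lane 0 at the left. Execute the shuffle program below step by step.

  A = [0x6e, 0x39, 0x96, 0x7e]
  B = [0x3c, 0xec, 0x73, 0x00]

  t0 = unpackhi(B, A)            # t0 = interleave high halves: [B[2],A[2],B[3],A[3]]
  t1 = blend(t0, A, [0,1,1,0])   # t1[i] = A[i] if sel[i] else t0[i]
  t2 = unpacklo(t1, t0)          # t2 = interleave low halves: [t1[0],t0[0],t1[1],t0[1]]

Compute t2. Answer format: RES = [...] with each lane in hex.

RES = [ 0x73  0x73  0x39  0x96 ]

t0 = [0x73, 0x96, 0x00, 0x7e]
t1 = [0x73, 0x39, 0x96, 0x7e]
t2 = [0x73, 0x73, 0x39, 0x96]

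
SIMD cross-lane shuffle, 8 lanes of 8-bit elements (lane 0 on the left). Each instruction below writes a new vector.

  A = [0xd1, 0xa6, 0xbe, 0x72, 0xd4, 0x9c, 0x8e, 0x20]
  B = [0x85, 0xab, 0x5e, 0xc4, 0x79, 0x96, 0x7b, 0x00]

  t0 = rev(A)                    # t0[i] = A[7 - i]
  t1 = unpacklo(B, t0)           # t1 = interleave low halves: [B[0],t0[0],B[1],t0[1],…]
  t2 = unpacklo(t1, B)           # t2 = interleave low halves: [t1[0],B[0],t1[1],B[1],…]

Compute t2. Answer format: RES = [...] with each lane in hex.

  t0: 20 8e 9c d4 72 be a6 d1
  t1: 85 20 ab 8e 5e 9c c4 d4
  t2: 85 85 20 ab ab 5e 8e c4

RES = [0x85, 0x85, 0x20, 0xab, 0xab, 0x5e, 0x8e, 0xc4]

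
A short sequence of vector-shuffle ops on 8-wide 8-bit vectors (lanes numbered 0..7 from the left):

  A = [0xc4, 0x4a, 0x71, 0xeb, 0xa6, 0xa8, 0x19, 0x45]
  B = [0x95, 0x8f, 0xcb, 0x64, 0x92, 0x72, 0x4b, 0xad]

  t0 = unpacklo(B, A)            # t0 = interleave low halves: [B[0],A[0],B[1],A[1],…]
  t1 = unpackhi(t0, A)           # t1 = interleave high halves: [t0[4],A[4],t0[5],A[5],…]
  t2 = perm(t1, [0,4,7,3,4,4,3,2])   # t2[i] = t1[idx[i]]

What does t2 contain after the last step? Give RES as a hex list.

RES = [ 0xcb  0x64  0x45  0xa8  0x64  0x64  0xa8  0x71 ]

t0 = [0x95, 0xc4, 0x8f, 0x4a, 0xcb, 0x71, 0x64, 0xeb]
t1 = [0xcb, 0xa6, 0x71, 0xa8, 0x64, 0x19, 0xeb, 0x45]
t2 = [0xcb, 0x64, 0x45, 0xa8, 0x64, 0x64, 0xa8, 0x71]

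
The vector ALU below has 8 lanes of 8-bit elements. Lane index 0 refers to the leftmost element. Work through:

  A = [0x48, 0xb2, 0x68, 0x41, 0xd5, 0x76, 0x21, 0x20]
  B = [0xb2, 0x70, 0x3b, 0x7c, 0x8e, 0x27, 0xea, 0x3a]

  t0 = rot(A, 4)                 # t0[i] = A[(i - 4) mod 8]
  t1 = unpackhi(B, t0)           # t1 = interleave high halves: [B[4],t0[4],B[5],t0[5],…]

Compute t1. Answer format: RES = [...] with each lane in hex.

RES = [ 0x8e  0x48  0x27  0xb2  0xea  0x68  0x3a  0x41 ]

  t0: d5 76 21 20 48 b2 68 41
  t1: 8e 48 27 b2 ea 68 3a 41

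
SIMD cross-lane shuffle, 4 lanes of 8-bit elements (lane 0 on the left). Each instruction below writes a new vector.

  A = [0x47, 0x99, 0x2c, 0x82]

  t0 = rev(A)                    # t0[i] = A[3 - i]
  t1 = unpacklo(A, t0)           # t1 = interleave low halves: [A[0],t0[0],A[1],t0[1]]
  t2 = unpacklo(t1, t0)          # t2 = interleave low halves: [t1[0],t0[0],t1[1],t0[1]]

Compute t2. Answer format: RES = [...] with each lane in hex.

RES = [0x47, 0x82, 0x82, 0x2c]

→ t0 |82|2c|99|47|
→ t1 |47|82|99|2c|
→ t2 |47|82|82|2c|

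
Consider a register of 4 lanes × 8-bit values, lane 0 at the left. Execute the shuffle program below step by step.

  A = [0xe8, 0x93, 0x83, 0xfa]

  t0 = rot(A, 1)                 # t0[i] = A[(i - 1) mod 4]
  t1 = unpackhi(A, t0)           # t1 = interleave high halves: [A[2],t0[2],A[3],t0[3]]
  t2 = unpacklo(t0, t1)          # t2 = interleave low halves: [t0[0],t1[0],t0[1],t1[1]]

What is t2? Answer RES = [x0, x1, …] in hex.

RES = [0xfa, 0x83, 0xe8, 0x93]

  t0: fa e8 93 83
  t1: 83 93 fa 83
  t2: fa 83 e8 93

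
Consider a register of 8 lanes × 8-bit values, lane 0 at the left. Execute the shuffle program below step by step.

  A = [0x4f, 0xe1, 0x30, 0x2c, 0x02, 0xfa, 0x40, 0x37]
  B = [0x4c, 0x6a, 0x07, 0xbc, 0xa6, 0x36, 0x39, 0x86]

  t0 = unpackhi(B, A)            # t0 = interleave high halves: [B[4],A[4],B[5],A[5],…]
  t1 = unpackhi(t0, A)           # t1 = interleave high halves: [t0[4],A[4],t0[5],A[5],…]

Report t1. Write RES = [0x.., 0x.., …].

t0 = [0xa6, 0x02, 0x36, 0xfa, 0x39, 0x40, 0x86, 0x37]
t1 = [0x39, 0x02, 0x40, 0xfa, 0x86, 0x40, 0x37, 0x37]

RES = [ 0x39  0x02  0x40  0xfa  0x86  0x40  0x37  0x37 ]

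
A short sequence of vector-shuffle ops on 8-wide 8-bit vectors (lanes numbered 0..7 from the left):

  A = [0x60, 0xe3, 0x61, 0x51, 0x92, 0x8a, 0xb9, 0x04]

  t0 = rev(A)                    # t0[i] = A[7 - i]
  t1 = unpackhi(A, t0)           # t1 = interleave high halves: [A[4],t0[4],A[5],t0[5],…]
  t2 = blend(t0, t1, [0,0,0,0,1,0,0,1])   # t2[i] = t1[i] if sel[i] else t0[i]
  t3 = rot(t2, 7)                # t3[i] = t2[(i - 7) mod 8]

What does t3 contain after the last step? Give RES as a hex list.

→ t0 |04|b9|8a|92|51|61|e3|60|
→ t1 |92|51|8a|61|b9|e3|04|60|
→ t2 |04|b9|8a|92|b9|61|e3|60|
→ t3 |b9|8a|92|b9|61|e3|60|04|

RES = [0xb9, 0x8a, 0x92, 0xb9, 0x61, 0xe3, 0x60, 0x04]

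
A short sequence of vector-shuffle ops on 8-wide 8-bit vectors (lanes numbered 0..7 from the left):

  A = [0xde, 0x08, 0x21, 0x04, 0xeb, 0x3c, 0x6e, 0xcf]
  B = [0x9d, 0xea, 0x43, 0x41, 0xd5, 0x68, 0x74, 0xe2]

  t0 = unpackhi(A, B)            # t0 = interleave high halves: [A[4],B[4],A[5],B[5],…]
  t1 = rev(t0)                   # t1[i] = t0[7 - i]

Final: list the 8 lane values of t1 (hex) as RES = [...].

RES = [ 0xe2  0xcf  0x74  0x6e  0x68  0x3c  0xd5  0xeb ]

t0 = [0xeb, 0xd5, 0x3c, 0x68, 0x6e, 0x74, 0xcf, 0xe2]
t1 = [0xe2, 0xcf, 0x74, 0x6e, 0x68, 0x3c, 0xd5, 0xeb]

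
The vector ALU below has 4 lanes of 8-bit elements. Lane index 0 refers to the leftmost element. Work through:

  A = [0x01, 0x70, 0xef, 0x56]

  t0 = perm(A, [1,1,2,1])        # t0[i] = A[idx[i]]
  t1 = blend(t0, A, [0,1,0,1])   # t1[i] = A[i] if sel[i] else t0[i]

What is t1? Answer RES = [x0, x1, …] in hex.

  t0: 70 70 ef 70
  t1: 70 70 ef 56

RES = [ 0x70  0x70  0xef  0x56 ]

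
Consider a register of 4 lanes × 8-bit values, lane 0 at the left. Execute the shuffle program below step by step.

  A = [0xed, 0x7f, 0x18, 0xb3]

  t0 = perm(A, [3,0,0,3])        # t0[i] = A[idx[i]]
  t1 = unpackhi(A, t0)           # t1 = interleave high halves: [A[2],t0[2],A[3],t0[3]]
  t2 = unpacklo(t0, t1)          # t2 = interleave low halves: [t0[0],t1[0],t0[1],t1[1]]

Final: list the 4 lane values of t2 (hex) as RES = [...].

RES = [0xb3, 0x18, 0xed, 0xed]

→ t0 |b3|ed|ed|b3|
→ t1 |18|ed|b3|b3|
→ t2 |b3|18|ed|ed|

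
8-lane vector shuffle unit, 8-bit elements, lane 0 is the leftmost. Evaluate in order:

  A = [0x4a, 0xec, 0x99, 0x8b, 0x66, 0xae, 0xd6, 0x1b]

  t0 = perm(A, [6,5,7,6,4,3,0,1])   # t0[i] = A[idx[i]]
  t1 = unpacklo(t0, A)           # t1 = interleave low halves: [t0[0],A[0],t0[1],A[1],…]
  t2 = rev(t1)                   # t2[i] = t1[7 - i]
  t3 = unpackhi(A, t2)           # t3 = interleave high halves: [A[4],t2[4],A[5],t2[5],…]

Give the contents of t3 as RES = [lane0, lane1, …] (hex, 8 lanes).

→ t0 |d6|ae|1b|d6|66|8b|4a|ec|
→ t1 |d6|4a|ae|ec|1b|99|d6|8b|
→ t2 |8b|d6|99|1b|ec|ae|4a|d6|
→ t3 |66|ec|ae|ae|d6|4a|1b|d6|

RES = [ 0x66  0xec  0xae  0xae  0xd6  0x4a  0x1b  0xd6 ]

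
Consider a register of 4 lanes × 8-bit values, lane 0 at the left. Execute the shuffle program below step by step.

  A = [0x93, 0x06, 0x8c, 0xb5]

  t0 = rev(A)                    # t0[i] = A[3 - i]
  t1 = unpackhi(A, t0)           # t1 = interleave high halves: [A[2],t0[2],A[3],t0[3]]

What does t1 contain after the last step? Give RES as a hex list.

→ t0 |b5|8c|06|93|
→ t1 |8c|06|b5|93|

RES = [ 0x8c  0x06  0xb5  0x93 ]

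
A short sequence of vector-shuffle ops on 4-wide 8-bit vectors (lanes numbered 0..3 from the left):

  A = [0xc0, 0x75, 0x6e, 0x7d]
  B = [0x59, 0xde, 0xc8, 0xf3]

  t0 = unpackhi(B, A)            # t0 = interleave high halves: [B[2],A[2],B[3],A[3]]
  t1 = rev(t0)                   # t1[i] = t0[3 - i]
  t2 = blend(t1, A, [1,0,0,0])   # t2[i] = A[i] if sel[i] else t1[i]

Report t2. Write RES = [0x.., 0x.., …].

→ t0 |c8|6e|f3|7d|
→ t1 |7d|f3|6e|c8|
→ t2 |c0|f3|6e|c8|

RES = [ 0xc0  0xf3  0x6e  0xc8 ]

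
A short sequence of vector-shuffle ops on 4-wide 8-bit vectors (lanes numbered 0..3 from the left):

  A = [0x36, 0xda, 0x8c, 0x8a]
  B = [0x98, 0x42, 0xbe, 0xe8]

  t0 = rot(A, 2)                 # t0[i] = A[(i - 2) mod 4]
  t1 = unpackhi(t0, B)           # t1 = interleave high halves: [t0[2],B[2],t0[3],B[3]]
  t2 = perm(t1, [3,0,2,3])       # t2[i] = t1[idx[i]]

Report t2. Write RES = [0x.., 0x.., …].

RES = [ 0xe8  0x36  0xda  0xe8 ]

→ t0 |8c|8a|36|da|
→ t1 |36|be|da|e8|
→ t2 |e8|36|da|e8|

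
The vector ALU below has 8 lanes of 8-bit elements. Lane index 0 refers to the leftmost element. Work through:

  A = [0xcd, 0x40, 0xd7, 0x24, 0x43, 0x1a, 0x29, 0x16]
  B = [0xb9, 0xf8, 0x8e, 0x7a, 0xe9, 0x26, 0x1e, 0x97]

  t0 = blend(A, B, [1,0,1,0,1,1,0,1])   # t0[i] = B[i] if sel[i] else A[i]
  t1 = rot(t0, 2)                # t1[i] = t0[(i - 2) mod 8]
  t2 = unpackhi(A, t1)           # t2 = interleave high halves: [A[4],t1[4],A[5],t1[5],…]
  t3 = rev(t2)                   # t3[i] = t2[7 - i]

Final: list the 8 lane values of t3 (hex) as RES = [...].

  t0: b9 40 8e 24 e9 26 29 97
  t1: 29 97 b9 40 8e 24 e9 26
  t2: 43 8e 1a 24 29 e9 16 26
  t3: 26 16 e9 29 24 1a 8e 43

RES = [ 0x26  0x16  0xe9  0x29  0x24  0x1a  0x8e  0x43 ]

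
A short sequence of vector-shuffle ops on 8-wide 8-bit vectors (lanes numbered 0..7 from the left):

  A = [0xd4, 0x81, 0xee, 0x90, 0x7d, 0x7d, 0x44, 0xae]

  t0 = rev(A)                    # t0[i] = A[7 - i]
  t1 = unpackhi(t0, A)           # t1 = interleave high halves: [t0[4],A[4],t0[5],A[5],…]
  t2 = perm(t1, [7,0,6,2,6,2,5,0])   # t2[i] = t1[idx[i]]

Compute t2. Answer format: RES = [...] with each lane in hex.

→ t0 |ae|44|7d|7d|90|ee|81|d4|
→ t1 |90|7d|ee|7d|81|44|d4|ae|
→ t2 |ae|90|d4|ee|d4|ee|44|90|

RES = [ 0xae  0x90  0xd4  0xee  0xd4  0xee  0x44  0x90 ]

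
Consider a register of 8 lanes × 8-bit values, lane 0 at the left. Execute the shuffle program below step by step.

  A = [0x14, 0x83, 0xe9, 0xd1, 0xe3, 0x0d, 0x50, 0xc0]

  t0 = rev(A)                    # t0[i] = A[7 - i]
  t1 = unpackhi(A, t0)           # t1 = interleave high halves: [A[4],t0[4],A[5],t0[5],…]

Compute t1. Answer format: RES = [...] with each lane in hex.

RES = [ 0xe3  0xd1  0x0d  0xe9  0x50  0x83  0xc0  0x14 ]

  t0: c0 50 0d e3 d1 e9 83 14
  t1: e3 d1 0d e9 50 83 c0 14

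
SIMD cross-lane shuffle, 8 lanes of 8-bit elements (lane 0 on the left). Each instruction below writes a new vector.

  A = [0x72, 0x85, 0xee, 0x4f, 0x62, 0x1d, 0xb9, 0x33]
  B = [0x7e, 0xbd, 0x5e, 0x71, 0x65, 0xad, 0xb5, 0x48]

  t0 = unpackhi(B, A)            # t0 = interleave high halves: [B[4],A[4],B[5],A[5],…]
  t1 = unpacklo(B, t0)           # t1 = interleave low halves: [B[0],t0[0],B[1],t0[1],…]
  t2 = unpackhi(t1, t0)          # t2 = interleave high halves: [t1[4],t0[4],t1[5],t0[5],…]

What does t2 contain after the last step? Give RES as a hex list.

→ t0 |65|62|ad|1d|b5|b9|48|33|
→ t1 |7e|65|bd|62|5e|ad|71|1d|
→ t2 |5e|b5|ad|b9|71|48|1d|33|

RES = [0x5e, 0xb5, 0xad, 0xb9, 0x71, 0x48, 0x1d, 0x33]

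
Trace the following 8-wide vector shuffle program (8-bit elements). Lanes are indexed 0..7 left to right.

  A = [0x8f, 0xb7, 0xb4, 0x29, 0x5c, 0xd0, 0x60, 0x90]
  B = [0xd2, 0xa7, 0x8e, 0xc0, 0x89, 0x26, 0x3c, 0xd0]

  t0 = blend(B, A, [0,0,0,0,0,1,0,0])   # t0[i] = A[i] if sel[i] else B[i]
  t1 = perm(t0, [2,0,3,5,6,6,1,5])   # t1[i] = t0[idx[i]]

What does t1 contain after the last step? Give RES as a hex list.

t0 = [0xd2, 0xa7, 0x8e, 0xc0, 0x89, 0xd0, 0x3c, 0xd0]
t1 = [0x8e, 0xd2, 0xc0, 0xd0, 0x3c, 0x3c, 0xa7, 0xd0]

RES = [0x8e, 0xd2, 0xc0, 0xd0, 0x3c, 0x3c, 0xa7, 0xd0]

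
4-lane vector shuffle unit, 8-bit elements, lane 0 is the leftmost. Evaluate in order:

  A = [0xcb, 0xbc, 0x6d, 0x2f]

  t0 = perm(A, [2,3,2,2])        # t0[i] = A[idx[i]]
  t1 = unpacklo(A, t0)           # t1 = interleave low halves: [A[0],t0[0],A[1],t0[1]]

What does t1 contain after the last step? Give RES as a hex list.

t0 = [0x6d, 0x2f, 0x6d, 0x6d]
t1 = [0xcb, 0x6d, 0xbc, 0x2f]

RES = [ 0xcb  0x6d  0xbc  0x2f ]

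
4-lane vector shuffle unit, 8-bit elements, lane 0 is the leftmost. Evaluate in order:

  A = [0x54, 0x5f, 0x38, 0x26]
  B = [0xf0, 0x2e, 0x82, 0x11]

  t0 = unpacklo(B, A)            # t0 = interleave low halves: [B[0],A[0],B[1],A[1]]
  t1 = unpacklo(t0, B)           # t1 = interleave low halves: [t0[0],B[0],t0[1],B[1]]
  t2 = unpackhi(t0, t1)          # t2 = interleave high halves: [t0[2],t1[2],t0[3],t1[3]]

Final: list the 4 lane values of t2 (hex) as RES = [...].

  t0: f0 54 2e 5f
  t1: f0 f0 54 2e
  t2: 2e 54 5f 2e

RES = [ 0x2e  0x54  0x5f  0x2e ]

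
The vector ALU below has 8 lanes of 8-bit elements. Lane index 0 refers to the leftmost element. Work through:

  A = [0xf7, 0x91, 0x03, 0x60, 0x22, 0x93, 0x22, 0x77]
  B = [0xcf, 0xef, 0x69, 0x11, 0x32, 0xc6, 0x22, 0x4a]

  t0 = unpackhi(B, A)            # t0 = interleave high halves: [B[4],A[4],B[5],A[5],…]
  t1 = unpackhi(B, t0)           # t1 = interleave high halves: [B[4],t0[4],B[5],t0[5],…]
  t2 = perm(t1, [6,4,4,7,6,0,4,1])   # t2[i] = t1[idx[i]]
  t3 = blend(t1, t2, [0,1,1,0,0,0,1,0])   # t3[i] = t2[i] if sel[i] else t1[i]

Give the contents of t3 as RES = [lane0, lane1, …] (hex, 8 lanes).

RES = [ 0x32  0x22  0x22  0x22  0x22  0x4a  0x22  0x77 ]

t0 = [0x32, 0x22, 0xc6, 0x93, 0x22, 0x22, 0x4a, 0x77]
t1 = [0x32, 0x22, 0xc6, 0x22, 0x22, 0x4a, 0x4a, 0x77]
t2 = [0x4a, 0x22, 0x22, 0x77, 0x4a, 0x32, 0x22, 0x22]
t3 = [0x32, 0x22, 0x22, 0x22, 0x22, 0x4a, 0x22, 0x77]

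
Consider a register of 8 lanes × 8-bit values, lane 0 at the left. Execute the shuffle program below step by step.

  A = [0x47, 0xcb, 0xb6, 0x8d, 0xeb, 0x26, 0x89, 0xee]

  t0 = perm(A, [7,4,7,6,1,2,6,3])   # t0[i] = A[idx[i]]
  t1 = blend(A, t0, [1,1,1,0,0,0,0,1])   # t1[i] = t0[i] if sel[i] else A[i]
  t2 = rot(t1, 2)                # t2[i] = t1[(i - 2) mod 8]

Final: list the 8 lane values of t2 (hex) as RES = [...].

  t0: ee eb ee 89 cb b6 89 8d
  t1: ee eb ee 8d eb 26 89 8d
  t2: 89 8d ee eb ee 8d eb 26

RES = [0x89, 0x8d, 0xee, 0xeb, 0xee, 0x8d, 0xeb, 0x26]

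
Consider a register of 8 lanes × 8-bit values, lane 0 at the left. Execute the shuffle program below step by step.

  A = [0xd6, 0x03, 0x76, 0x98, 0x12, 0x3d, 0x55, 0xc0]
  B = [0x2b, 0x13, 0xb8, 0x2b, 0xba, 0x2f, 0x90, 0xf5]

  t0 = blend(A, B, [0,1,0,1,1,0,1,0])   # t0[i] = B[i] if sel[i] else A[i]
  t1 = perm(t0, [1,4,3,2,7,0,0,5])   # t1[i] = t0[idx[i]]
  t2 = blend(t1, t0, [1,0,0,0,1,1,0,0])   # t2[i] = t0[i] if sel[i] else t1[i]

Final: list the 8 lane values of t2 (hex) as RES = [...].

t0 = [0xd6, 0x13, 0x76, 0x2b, 0xba, 0x3d, 0x90, 0xc0]
t1 = [0x13, 0xba, 0x2b, 0x76, 0xc0, 0xd6, 0xd6, 0x3d]
t2 = [0xd6, 0xba, 0x2b, 0x76, 0xba, 0x3d, 0xd6, 0x3d]

RES = [ 0xd6  0xba  0x2b  0x76  0xba  0x3d  0xd6  0x3d ]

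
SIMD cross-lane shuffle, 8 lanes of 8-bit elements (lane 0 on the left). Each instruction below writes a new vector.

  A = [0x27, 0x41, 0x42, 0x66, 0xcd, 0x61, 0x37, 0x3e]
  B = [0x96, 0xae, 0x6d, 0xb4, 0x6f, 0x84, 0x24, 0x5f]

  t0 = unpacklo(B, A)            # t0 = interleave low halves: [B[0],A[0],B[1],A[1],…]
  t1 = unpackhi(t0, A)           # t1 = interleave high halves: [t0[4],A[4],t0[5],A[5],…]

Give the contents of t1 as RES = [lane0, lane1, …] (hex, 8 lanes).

RES = [0x6d, 0xcd, 0x42, 0x61, 0xb4, 0x37, 0x66, 0x3e]

  t0: 96 27 ae 41 6d 42 b4 66
  t1: 6d cd 42 61 b4 37 66 3e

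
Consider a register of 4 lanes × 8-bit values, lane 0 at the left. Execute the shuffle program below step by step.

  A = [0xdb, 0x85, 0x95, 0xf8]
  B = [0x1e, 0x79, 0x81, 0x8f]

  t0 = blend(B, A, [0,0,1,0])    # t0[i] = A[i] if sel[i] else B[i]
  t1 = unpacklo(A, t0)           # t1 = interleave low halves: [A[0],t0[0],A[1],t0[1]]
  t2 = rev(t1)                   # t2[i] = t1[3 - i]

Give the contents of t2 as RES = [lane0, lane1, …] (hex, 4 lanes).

RES = [ 0x79  0x85  0x1e  0xdb ]

t0 = [0x1e, 0x79, 0x95, 0x8f]
t1 = [0xdb, 0x1e, 0x85, 0x79]
t2 = [0x79, 0x85, 0x1e, 0xdb]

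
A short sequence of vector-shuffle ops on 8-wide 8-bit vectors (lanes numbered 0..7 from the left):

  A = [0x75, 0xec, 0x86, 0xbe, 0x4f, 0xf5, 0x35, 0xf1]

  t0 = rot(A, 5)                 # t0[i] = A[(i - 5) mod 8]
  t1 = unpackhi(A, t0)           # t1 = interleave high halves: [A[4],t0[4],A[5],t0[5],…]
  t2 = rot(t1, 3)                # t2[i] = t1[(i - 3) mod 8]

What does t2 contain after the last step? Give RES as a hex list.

RES = [ 0xec  0xf1  0x86  0x4f  0xf1  0xf5  0x75  0x35 ]

t0 = [0xbe, 0x4f, 0xf5, 0x35, 0xf1, 0x75, 0xec, 0x86]
t1 = [0x4f, 0xf1, 0xf5, 0x75, 0x35, 0xec, 0xf1, 0x86]
t2 = [0xec, 0xf1, 0x86, 0x4f, 0xf1, 0xf5, 0x75, 0x35]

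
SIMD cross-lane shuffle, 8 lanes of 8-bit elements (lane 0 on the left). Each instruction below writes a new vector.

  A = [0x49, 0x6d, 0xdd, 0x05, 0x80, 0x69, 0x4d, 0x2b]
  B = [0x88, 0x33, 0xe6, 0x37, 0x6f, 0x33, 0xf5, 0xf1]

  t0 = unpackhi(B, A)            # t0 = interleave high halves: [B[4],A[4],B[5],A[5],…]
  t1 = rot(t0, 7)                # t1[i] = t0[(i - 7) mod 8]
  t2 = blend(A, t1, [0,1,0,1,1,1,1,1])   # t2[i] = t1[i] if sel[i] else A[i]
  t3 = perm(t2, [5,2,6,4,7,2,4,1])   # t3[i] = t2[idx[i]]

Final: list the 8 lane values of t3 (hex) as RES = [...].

t0 = [0x6f, 0x80, 0x33, 0x69, 0xf5, 0x4d, 0xf1, 0x2b]
t1 = [0x80, 0x33, 0x69, 0xf5, 0x4d, 0xf1, 0x2b, 0x6f]
t2 = [0x49, 0x33, 0xdd, 0xf5, 0x4d, 0xf1, 0x2b, 0x6f]
t3 = [0xf1, 0xdd, 0x2b, 0x4d, 0x6f, 0xdd, 0x4d, 0x33]

RES = [ 0xf1  0xdd  0x2b  0x4d  0x6f  0xdd  0x4d  0x33 ]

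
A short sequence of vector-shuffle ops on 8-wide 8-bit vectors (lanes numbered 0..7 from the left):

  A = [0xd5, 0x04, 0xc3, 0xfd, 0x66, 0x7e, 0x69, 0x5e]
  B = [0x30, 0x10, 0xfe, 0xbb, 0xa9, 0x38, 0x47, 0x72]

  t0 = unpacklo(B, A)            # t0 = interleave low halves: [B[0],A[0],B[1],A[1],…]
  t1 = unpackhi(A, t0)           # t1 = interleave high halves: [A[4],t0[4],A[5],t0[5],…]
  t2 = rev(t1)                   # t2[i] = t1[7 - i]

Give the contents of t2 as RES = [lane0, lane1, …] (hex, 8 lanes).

t0 = [0x30, 0xd5, 0x10, 0x04, 0xfe, 0xc3, 0xbb, 0xfd]
t1 = [0x66, 0xfe, 0x7e, 0xc3, 0x69, 0xbb, 0x5e, 0xfd]
t2 = [0xfd, 0x5e, 0xbb, 0x69, 0xc3, 0x7e, 0xfe, 0x66]

RES = [ 0xfd  0x5e  0xbb  0x69  0xc3  0x7e  0xfe  0x66 ]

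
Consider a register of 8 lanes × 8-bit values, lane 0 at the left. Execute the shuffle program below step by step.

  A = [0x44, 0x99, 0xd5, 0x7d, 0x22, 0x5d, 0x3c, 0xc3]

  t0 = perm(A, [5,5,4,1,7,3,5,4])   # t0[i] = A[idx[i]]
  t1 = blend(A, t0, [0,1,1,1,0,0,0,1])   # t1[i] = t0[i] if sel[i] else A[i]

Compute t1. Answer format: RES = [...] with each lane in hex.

RES = [ 0x44  0x5d  0x22  0x99  0x22  0x5d  0x3c  0x22 ]

  t0: 5d 5d 22 99 c3 7d 5d 22
  t1: 44 5d 22 99 22 5d 3c 22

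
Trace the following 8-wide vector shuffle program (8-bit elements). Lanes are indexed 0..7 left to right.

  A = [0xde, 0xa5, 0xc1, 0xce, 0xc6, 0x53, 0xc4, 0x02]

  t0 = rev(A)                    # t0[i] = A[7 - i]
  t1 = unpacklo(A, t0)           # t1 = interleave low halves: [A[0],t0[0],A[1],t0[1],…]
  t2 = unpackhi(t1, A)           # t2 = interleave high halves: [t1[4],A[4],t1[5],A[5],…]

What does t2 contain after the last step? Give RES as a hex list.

RES = [0xc1, 0xc6, 0x53, 0x53, 0xce, 0xc4, 0xc6, 0x02]

→ t0 |02|c4|53|c6|ce|c1|a5|de|
→ t1 |de|02|a5|c4|c1|53|ce|c6|
→ t2 |c1|c6|53|53|ce|c4|c6|02|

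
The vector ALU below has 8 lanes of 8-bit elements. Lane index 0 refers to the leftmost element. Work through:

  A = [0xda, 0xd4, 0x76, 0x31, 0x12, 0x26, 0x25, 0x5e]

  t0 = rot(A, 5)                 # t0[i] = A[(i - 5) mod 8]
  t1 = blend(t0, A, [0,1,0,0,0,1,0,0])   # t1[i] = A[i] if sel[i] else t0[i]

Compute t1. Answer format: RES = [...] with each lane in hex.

RES = [ 0x31  0xd4  0x26  0x25  0x5e  0x26  0xd4  0x76 ]

t0 = [0x31, 0x12, 0x26, 0x25, 0x5e, 0xda, 0xd4, 0x76]
t1 = [0x31, 0xd4, 0x26, 0x25, 0x5e, 0x26, 0xd4, 0x76]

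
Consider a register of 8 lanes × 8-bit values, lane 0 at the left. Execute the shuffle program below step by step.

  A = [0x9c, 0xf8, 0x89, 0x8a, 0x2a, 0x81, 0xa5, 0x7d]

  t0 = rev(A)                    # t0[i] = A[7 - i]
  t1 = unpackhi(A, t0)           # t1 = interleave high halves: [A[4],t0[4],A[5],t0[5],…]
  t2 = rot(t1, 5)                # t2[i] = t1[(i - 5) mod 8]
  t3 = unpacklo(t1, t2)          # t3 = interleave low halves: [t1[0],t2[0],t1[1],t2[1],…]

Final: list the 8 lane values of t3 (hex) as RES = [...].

RES = [0x2a, 0x89, 0x8a, 0xa5, 0x81, 0xf8, 0x89, 0x7d]

→ t0 |7d|a5|81|2a|8a|89|f8|9c|
→ t1 |2a|8a|81|89|a5|f8|7d|9c|
→ t2 |89|a5|f8|7d|9c|2a|8a|81|
→ t3 |2a|89|8a|a5|81|f8|89|7d|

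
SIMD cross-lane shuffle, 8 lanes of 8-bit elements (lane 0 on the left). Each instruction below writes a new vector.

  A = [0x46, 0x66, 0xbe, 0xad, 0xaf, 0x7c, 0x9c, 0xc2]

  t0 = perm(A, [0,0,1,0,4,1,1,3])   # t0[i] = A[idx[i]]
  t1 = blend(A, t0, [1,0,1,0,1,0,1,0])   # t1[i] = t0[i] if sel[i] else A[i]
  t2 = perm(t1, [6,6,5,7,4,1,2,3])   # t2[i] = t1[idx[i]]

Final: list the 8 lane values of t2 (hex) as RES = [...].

RES = [ 0x66  0x66  0x7c  0xc2  0xaf  0x66  0x66  0xad ]

  t0: 46 46 66 46 af 66 66 ad
  t1: 46 66 66 ad af 7c 66 c2
  t2: 66 66 7c c2 af 66 66 ad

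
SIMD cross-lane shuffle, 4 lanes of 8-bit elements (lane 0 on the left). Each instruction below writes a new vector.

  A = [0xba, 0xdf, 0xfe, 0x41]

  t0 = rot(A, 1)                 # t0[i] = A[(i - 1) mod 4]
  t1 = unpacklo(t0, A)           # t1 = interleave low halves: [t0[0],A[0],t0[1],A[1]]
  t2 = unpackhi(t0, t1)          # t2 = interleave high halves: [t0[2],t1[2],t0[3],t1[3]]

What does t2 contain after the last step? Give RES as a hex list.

RES = [0xdf, 0xba, 0xfe, 0xdf]

→ t0 |41|ba|df|fe|
→ t1 |41|ba|ba|df|
→ t2 |df|ba|fe|df|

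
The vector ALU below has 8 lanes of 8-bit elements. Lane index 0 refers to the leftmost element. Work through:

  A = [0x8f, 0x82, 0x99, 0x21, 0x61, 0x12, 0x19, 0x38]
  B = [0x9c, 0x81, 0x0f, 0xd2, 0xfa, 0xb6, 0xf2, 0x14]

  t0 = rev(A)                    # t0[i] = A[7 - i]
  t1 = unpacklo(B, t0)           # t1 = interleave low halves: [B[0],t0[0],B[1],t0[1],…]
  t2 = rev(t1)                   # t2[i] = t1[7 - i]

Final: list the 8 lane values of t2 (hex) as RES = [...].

t0 = [0x38, 0x19, 0x12, 0x61, 0x21, 0x99, 0x82, 0x8f]
t1 = [0x9c, 0x38, 0x81, 0x19, 0x0f, 0x12, 0xd2, 0x61]
t2 = [0x61, 0xd2, 0x12, 0x0f, 0x19, 0x81, 0x38, 0x9c]

RES = [0x61, 0xd2, 0x12, 0x0f, 0x19, 0x81, 0x38, 0x9c]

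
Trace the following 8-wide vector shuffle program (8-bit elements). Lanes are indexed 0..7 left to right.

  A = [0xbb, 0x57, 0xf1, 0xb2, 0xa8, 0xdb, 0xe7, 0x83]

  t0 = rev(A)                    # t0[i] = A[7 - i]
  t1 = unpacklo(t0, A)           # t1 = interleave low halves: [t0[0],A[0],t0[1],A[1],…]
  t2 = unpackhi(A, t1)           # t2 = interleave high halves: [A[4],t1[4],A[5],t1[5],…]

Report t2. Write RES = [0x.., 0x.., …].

→ t0 |83|e7|db|a8|b2|f1|57|bb|
→ t1 |83|bb|e7|57|db|f1|a8|b2|
→ t2 |a8|db|db|f1|e7|a8|83|b2|

RES = [0xa8, 0xdb, 0xdb, 0xf1, 0xe7, 0xa8, 0x83, 0xb2]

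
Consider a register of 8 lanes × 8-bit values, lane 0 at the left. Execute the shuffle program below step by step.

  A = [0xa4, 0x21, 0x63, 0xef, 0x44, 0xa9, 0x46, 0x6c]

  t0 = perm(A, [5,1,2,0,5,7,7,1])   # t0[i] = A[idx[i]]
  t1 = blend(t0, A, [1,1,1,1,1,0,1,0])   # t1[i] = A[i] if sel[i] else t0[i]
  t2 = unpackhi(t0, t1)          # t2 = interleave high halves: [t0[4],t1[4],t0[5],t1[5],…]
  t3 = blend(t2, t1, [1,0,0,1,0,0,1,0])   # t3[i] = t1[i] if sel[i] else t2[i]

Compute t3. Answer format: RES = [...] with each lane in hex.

RES = [ 0xa4  0x44  0x6c  0xef  0x6c  0x46  0x46  0x21 ]

→ t0 |a9|21|63|a4|a9|6c|6c|21|
→ t1 |a4|21|63|ef|44|6c|46|21|
→ t2 |a9|44|6c|6c|6c|46|21|21|
→ t3 |a4|44|6c|ef|6c|46|46|21|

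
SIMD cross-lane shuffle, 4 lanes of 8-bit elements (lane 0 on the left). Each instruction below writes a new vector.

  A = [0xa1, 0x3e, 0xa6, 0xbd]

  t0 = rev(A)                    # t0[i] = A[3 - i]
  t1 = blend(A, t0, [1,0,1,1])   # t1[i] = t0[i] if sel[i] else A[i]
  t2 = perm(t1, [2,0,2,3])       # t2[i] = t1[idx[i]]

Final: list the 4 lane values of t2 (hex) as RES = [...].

RES = [0x3e, 0xbd, 0x3e, 0xa1]

→ t0 |bd|a6|3e|a1|
→ t1 |bd|3e|3e|a1|
→ t2 |3e|bd|3e|a1|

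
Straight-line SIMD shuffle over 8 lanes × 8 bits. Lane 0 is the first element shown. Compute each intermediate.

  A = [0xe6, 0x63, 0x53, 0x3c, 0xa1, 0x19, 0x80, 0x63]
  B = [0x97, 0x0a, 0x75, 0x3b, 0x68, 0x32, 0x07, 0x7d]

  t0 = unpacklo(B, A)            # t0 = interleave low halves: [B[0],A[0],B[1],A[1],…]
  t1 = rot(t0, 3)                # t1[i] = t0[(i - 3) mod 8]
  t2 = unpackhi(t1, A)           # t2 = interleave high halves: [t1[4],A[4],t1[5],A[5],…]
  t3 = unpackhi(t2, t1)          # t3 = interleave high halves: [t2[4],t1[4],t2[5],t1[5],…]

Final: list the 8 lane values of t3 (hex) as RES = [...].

  t0: 97 e6 0a 63 75 53 3b 3c
  t1: 53 3b 3c 97 e6 0a 63 75
  t2: e6 a1 0a 19 63 80 75 63
  t3: 63 e6 80 0a 75 63 63 75

RES = [ 0x63  0xe6  0x80  0x0a  0x75  0x63  0x63  0x75 ]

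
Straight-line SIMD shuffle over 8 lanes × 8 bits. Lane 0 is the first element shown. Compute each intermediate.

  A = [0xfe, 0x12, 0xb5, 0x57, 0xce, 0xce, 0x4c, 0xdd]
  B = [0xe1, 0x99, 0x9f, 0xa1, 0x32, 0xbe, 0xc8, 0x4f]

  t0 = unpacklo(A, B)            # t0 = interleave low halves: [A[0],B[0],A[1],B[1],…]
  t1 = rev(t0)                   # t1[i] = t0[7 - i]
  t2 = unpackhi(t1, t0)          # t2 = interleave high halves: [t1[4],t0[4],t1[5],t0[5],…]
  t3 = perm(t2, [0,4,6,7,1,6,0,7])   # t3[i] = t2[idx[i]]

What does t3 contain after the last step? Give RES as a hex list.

t0 = [0xfe, 0xe1, 0x12, 0x99, 0xb5, 0x9f, 0x57, 0xa1]
t1 = [0xa1, 0x57, 0x9f, 0xb5, 0x99, 0x12, 0xe1, 0xfe]
t2 = [0x99, 0xb5, 0x12, 0x9f, 0xe1, 0x57, 0xfe, 0xa1]
t3 = [0x99, 0xe1, 0xfe, 0xa1, 0xb5, 0xfe, 0x99, 0xa1]

RES = [0x99, 0xe1, 0xfe, 0xa1, 0xb5, 0xfe, 0x99, 0xa1]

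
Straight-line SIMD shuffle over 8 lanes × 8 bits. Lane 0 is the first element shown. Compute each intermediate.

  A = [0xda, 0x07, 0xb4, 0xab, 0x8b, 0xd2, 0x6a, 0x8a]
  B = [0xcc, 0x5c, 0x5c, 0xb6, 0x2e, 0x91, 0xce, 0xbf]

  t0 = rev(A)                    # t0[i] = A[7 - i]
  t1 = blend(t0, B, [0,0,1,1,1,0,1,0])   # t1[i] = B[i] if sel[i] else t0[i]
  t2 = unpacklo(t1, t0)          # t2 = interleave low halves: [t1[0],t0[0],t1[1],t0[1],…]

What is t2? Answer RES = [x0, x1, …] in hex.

RES = [0x8a, 0x8a, 0x6a, 0x6a, 0x5c, 0xd2, 0xb6, 0x8b]

→ t0 |8a|6a|d2|8b|ab|b4|07|da|
→ t1 |8a|6a|5c|b6|2e|b4|ce|da|
→ t2 |8a|8a|6a|6a|5c|d2|b6|8b|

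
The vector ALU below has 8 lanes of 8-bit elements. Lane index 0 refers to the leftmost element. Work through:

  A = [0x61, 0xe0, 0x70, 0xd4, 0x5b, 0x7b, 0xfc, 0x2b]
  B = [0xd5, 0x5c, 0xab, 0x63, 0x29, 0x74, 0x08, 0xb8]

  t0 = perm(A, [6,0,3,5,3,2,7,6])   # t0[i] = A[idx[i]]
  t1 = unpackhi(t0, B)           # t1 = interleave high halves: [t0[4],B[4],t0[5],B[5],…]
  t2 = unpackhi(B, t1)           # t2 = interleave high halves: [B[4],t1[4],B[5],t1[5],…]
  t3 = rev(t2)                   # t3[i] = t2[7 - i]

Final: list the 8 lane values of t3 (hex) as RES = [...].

t0 = [0xfc, 0x61, 0xd4, 0x7b, 0xd4, 0x70, 0x2b, 0xfc]
t1 = [0xd4, 0x29, 0x70, 0x74, 0x2b, 0x08, 0xfc, 0xb8]
t2 = [0x29, 0x2b, 0x74, 0x08, 0x08, 0xfc, 0xb8, 0xb8]
t3 = [0xb8, 0xb8, 0xfc, 0x08, 0x08, 0x74, 0x2b, 0x29]

RES = [ 0xb8  0xb8  0xfc  0x08  0x08  0x74  0x2b  0x29 ]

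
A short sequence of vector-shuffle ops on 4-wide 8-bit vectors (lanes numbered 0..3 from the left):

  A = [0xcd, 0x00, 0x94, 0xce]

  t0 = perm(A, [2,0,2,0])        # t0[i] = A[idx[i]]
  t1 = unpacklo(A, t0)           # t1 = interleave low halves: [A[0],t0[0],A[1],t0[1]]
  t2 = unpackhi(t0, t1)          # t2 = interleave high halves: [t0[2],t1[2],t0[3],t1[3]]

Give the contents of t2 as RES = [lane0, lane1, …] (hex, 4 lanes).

t0 = [0x94, 0xcd, 0x94, 0xcd]
t1 = [0xcd, 0x94, 0x00, 0xcd]
t2 = [0x94, 0x00, 0xcd, 0xcd]

RES = [0x94, 0x00, 0xcd, 0xcd]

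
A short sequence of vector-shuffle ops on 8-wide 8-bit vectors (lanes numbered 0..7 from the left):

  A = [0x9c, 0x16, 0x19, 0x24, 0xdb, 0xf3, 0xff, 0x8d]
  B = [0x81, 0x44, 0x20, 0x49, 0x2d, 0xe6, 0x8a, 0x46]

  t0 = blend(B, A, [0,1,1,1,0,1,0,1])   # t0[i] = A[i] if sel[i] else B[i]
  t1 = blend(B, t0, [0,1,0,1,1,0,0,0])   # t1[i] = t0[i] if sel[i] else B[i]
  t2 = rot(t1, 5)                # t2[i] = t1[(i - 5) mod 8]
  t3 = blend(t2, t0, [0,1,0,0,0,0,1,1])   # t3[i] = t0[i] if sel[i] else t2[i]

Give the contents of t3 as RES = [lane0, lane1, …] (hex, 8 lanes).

t0 = [0x81, 0x16, 0x19, 0x24, 0x2d, 0xf3, 0x8a, 0x8d]
t1 = [0x81, 0x16, 0x20, 0x24, 0x2d, 0xe6, 0x8a, 0x46]
t2 = [0x24, 0x2d, 0xe6, 0x8a, 0x46, 0x81, 0x16, 0x20]
t3 = [0x24, 0x16, 0xe6, 0x8a, 0x46, 0x81, 0x8a, 0x8d]

RES = [ 0x24  0x16  0xe6  0x8a  0x46  0x81  0x8a  0x8d ]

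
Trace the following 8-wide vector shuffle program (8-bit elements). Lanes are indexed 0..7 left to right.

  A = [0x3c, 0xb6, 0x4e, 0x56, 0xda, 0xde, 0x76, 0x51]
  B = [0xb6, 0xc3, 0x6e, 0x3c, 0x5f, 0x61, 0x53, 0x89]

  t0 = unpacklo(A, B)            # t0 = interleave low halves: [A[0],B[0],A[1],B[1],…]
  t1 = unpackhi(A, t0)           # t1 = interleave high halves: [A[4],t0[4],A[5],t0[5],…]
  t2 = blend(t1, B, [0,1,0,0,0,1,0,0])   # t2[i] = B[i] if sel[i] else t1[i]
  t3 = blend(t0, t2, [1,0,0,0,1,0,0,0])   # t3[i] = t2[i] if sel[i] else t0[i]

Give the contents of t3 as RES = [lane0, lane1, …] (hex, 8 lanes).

  t0: 3c b6 b6 c3 4e 6e 56 3c
  t1: da 4e de 6e 76 56 51 3c
  t2: da c3 de 6e 76 61 51 3c
  t3: da b6 b6 c3 76 6e 56 3c

RES = [ 0xda  0xb6  0xb6  0xc3  0x76  0x6e  0x56  0x3c ]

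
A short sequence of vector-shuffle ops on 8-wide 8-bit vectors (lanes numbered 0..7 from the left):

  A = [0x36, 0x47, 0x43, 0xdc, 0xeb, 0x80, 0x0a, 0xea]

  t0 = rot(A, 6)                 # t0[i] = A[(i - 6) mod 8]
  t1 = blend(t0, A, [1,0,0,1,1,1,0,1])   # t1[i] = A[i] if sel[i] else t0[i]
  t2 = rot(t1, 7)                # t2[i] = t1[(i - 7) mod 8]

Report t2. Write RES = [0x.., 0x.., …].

RES = [0xdc, 0xeb, 0xdc, 0xeb, 0x80, 0x36, 0xea, 0x36]

t0 = [0x43, 0xdc, 0xeb, 0x80, 0x0a, 0xea, 0x36, 0x47]
t1 = [0x36, 0xdc, 0xeb, 0xdc, 0xeb, 0x80, 0x36, 0xea]
t2 = [0xdc, 0xeb, 0xdc, 0xeb, 0x80, 0x36, 0xea, 0x36]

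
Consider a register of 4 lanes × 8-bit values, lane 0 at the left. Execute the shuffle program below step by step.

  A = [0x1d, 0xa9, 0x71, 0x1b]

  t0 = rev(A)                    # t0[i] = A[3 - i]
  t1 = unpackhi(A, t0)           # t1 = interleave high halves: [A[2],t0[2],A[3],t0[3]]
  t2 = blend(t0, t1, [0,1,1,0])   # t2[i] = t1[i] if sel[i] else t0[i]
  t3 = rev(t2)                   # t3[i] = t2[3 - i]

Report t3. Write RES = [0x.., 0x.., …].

RES = [ 0x1d  0x1b  0xa9  0x1b ]

→ t0 |1b|71|a9|1d|
→ t1 |71|a9|1b|1d|
→ t2 |1b|a9|1b|1d|
→ t3 |1d|1b|a9|1b|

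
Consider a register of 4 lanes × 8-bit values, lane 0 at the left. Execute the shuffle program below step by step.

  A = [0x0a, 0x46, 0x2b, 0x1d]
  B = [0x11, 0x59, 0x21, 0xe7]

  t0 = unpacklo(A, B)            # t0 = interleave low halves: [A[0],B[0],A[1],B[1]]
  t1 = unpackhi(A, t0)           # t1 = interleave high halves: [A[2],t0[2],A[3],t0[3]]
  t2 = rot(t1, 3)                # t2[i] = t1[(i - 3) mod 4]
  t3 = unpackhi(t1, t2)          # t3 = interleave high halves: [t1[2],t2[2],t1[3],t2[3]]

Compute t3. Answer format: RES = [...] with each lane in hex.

  t0: 0a 11 46 59
  t1: 2b 46 1d 59
  t2: 46 1d 59 2b
  t3: 1d 59 59 2b

RES = [ 0x1d  0x59  0x59  0x2b ]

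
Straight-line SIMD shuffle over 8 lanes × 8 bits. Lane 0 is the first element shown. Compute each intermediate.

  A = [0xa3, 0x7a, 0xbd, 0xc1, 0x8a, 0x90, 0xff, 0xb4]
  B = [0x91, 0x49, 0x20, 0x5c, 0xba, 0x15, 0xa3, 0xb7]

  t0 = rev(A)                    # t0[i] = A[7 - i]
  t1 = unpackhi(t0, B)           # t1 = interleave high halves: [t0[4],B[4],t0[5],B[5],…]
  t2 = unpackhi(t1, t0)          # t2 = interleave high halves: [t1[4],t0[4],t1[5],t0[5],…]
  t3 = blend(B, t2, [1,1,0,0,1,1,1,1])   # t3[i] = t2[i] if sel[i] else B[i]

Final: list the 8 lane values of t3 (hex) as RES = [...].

  t0: b4 ff 90 8a c1 bd 7a a3
  t1: c1 ba bd 15 7a a3 a3 b7
  t2: 7a c1 a3 bd a3 7a b7 a3
  t3: 7a c1 20 5c a3 7a b7 a3

RES = [0x7a, 0xc1, 0x20, 0x5c, 0xa3, 0x7a, 0xb7, 0xa3]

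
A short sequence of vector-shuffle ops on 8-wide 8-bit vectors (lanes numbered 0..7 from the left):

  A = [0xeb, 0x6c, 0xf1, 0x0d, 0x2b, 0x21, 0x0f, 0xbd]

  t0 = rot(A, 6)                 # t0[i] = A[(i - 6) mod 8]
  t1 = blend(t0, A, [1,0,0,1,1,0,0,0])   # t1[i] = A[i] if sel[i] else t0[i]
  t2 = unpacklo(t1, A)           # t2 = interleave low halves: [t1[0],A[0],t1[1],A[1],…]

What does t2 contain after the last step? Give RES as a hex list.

RES = [ 0xeb  0xeb  0x0d  0x6c  0x2b  0xf1  0x0d  0x0d ]

  t0: f1 0d 2b 21 0f bd eb 6c
  t1: eb 0d 2b 0d 2b bd eb 6c
  t2: eb eb 0d 6c 2b f1 0d 0d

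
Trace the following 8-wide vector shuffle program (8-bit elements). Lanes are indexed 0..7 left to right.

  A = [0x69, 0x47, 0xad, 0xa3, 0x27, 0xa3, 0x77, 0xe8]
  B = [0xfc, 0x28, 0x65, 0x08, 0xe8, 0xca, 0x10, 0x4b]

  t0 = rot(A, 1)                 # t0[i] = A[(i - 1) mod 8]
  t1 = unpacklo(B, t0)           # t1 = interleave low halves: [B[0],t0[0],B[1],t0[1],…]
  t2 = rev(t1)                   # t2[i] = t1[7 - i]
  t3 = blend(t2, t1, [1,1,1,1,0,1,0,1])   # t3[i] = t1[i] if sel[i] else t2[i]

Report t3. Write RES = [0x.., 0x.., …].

t0 = [0xe8, 0x69, 0x47, 0xad, 0xa3, 0x27, 0xa3, 0x77]
t1 = [0xfc, 0xe8, 0x28, 0x69, 0x65, 0x47, 0x08, 0xad]
t2 = [0xad, 0x08, 0x47, 0x65, 0x69, 0x28, 0xe8, 0xfc]
t3 = [0xfc, 0xe8, 0x28, 0x69, 0x69, 0x47, 0xe8, 0xad]

RES = [0xfc, 0xe8, 0x28, 0x69, 0x69, 0x47, 0xe8, 0xad]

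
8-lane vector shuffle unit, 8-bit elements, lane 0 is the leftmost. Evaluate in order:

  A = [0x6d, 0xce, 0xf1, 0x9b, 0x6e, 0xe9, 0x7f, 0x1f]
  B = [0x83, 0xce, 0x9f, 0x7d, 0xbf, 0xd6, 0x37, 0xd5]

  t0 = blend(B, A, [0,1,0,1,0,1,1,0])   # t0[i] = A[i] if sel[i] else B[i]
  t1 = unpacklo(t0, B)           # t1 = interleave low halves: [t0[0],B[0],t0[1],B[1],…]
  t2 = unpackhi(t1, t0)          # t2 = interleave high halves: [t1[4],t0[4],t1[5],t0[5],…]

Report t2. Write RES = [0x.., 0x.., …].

  t0: 83 ce 9f 9b bf e9 7f d5
  t1: 83 83 ce ce 9f 9f 9b 7d
  t2: 9f bf 9f e9 9b 7f 7d d5

RES = [0x9f, 0xbf, 0x9f, 0xe9, 0x9b, 0x7f, 0x7d, 0xd5]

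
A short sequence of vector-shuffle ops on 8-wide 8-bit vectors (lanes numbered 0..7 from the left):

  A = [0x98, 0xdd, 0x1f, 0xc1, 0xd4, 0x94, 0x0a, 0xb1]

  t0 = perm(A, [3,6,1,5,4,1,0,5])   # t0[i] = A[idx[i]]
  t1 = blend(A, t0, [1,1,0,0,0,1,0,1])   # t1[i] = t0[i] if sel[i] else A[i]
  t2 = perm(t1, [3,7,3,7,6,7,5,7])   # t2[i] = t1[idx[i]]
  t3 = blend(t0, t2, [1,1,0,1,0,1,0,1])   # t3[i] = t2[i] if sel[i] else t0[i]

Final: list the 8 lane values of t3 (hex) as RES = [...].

RES = [ 0xc1  0x94  0xdd  0x94  0xd4  0x94  0x98  0x94 ]

t0 = [0xc1, 0x0a, 0xdd, 0x94, 0xd4, 0xdd, 0x98, 0x94]
t1 = [0xc1, 0x0a, 0x1f, 0xc1, 0xd4, 0xdd, 0x0a, 0x94]
t2 = [0xc1, 0x94, 0xc1, 0x94, 0x0a, 0x94, 0xdd, 0x94]
t3 = [0xc1, 0x94, 0xdd, 0x94, 0xd4, 0x94, 0x98, 0x94]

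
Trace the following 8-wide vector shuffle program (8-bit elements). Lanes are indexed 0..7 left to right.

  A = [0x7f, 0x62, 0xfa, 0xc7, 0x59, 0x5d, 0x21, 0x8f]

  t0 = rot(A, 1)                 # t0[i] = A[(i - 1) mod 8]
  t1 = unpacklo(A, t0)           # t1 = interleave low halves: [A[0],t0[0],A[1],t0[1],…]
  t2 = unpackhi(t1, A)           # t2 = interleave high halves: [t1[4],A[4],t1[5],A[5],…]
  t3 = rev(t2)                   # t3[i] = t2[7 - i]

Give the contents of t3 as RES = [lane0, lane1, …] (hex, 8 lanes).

→ t0 |8f|7f|62|fa|c7|59|5d|21|
→ t1 |7f|8f|62|7f|fa|62|c7|fa|
→ t2 |fa|59|62|5d|c7|21|fa|8f|
→ t3 |8f|fa|21|c7|5d|62|59|fa|

RES = [ 0x8f  0xfa  0x21  0xc7  0x5d  0x62  0x59  0xfa ]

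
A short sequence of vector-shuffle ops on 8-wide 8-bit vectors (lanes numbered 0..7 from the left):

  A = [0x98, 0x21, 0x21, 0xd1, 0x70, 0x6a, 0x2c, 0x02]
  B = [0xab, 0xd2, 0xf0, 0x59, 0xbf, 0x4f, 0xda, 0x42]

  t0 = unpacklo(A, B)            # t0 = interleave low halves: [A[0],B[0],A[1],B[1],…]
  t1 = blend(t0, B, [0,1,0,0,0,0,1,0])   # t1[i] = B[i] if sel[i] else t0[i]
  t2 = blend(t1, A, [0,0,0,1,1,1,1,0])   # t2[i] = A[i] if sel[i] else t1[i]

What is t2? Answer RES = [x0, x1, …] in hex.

→ t0 |98|ab|21|d2|21|f0|d1|59|
→ t1 |98|d2|21|d2|21|f0|da|59|
→ t2 |98|d2|21|d1|70|6a|2c|59|

RES = [ 0x98  0xd2  0x21  0xd1  0x70  0x6a  0x2c  0x59 ]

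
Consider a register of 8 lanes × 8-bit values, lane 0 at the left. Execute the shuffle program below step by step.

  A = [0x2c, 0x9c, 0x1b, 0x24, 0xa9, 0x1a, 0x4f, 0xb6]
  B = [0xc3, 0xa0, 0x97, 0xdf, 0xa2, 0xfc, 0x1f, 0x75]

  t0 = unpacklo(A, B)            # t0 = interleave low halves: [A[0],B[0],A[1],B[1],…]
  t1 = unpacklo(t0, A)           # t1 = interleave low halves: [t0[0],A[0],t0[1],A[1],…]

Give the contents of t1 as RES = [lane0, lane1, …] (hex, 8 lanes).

RES = [ 0x2c  0x2c  0xc3  0x9c  0x9c  0x1b  0xa0  0x24 ]

  t0: 2c c3 9c a0 1b 97 24 df
  t1: 2c 2c c3 9c 9c 1b a0 24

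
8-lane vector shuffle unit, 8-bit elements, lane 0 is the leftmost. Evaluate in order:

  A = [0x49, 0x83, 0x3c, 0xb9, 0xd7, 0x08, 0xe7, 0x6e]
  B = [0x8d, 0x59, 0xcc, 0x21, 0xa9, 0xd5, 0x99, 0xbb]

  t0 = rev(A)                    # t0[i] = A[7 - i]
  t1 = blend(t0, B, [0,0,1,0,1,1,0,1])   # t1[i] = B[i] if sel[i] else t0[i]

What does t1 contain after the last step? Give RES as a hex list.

→ t0 |6e|e7|08|d7|b9|3c|83|49|
→ t1 |6e|e7|cc|d7|a9|d5|83|bb|

RES = [0x6e, 0xe7, 0xcc, 0xd7, 0xa9, 0xd5, 0x83, 0xbb]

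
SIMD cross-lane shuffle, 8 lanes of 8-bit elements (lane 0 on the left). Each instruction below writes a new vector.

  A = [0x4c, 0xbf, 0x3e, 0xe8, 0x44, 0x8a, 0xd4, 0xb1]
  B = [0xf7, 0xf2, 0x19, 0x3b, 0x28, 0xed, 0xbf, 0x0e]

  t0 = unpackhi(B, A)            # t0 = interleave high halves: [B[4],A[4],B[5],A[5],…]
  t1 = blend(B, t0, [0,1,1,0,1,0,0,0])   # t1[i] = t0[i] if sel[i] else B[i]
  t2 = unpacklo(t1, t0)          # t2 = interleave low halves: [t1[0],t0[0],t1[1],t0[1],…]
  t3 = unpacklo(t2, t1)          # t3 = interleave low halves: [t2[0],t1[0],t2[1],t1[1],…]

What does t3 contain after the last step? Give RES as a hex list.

RES = [0xf7, 0xf7, 0x28, 0x44, 0x44, 0xed, 0x44, 0x3b]

→ t0 |28|44|ed|8a|bf|d4|0e|b1|
→ t1 |f7|44|ed|3b|bf|ed|bf|0e|
→ t2 |f7|28|44|44|ed|ed|3b|8a|
→ t3 |f7|f7|28|44|44|ed|44|3b|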